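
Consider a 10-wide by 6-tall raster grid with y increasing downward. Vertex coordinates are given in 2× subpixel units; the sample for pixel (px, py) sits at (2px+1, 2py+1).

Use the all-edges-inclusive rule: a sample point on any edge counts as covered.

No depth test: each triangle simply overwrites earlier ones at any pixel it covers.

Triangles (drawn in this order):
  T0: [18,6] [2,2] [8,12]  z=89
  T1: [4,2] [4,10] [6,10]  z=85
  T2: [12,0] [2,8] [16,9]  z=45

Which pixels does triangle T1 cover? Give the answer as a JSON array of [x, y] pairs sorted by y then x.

T0:
  2·area = 136  (B↔C swapped to make it positive)
  edge (18, 6)→(8, 12): d=(-10,6) inclusive
  edge (8, 12)→(2, 2): d=(-6,-10) inclusive
  edge (2, 2)→(18, 6): d=(16,4) inclusive
    (1,1)@(3, 3): e=[120,4,12] → #
    (2,1)@(5, 3): e=[108,24,4] → #
    (3,1)@(7, 3): e=[96,44,-4] → ·
    (1,2)@(3, 5): e=[100,-8,44] → ·
    (2,2)@(5, 5): e=[88,12,36] → #
    (3,2)@(7, 5): e=[76,32,28] → #
    (4,2)@(9, 5): e=[64,52,20] → #
    (5,2)@(11, 5): e=[52,72,12] → #
    (6,2)@(13, 5): e=[40,92,4] → #
    (7,2)@(15, 5): e=[28,112,-4] → ·
    (2,3)@(5, 7): e=[68,0,68] → #  [on edge]
    (7,3)@(15, 7): e=[8,100,28] → #
    (6,4)@(13, 9): e=[0,68,68] → #  [on edge]
  covered (18 px):
    · · · · · · · · · ·
    · # # · · · · · · ·
    · · # # # # # · · ·
    · · # # # # # # · ·
    · · · # # # # · · ·
    · · · · # · · · · ·
T1:
  2·area = 16  (B↔C swapped to make it positive)
  edge (4, 2)→(6, 10): d=(2,8) inclusive
  edge (6, 10)→(4, 10): d=(-2,0) inclusive
  edge (4, 10)→(4, 2): d=(0,-8) inclusive
    (2,3)@(5, 7): e=[2,6,8] → #
    (3,3)@(7, 7): e=[-14,6,24] → ·
    (2,4)@(5, 9): e=[6,2,8] → #
    (3,4)@(7, 9): e=[-10,2,24] → ·
    (2,5)@(5, 11): e=[10,-2,8] → ·
  covered (2 px):
    · · · · · · · · · ·
    · · · · · · · · · ·
    · · · · · · · · · ·
    · · # · · · · · · ·
    · · # · · · · · · ·
    · · · · · · · · · ·
T2:
  2·area = 122  (B↔C swapped to make it positive)
  edge (12, 0)→(16, 9): d=(4,9) inclusive
  edge (16, 9)→(2, 8): d=(-14,-1) inclusive
  edge (2, 8)→(12, 0): d=(10,-8) inclusive
    (5,0)@(11, 1): e=[13,107,2] → #
    (6,0)@(13, 1): e=[-5,109,18] → ·
    (4,1)@(9, 3): e=[39,77,6] → #
    (6,1)@(13, 3): e=[3,81,38] → #
    (7,1)@(15, 3): e=[-15,83,54] → ·
    (3,2)@(7, 5): e=[65,47,10] → #
    (7,2)@(15, 5): e=[-7,55,74] → ·
    (2,3)@(5, 7): e=[91,17,14] → #
    (7,3)@(15, 7): e=[1,27,94] → #
    (8,3)@(17, 7): e=[-17,29,110] → ·
    (2,4)@(5, 9): e=[99,-11,34] → ·
    (3,4)@(7, 9): e=[81,-9,50] → ·
  covered (14 px):
    · · · · · # · · · ·
    · · · · # # # · · ·
    · · · # # # # · · ·
    · · # # # # # # · ·
    · · · · · · · · · ·
    · · · · · · · · · ·

Result: [[2,3],[2,4]]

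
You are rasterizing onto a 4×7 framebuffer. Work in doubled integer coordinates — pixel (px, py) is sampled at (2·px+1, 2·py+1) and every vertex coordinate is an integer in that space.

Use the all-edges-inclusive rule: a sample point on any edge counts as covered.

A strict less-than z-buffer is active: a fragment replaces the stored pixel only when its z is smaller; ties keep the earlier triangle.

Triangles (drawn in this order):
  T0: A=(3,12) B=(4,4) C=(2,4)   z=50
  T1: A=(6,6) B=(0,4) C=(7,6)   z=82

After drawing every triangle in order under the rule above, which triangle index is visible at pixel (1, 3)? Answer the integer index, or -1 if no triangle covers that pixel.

T0:
  2·area = 16  (B↔C swapped to make it positive)
  edge (3, 12)→(2, 4): d=(-1,-8) inclusive
  edge (2, 4)→(4, 4): d=(2,0) inclusive
  edge (4, 4)→(3, 12): d=(-1,8) inclusive
    (1,2)@(3, 5): e=[7,2,7] → #
    (2,2)@(5, 5): e=[23,2,-9] → ·
    (1,3)@(3, 7): e=[5,6,5] → #
    (2,3)@(5, 7): e=[21,6,-11] → ·
    (1,4)@(3, 9): e=[3,10,3] → #
    (2,4)@(5, 9): e=[19,10,-13] → ·
    (1,5)@(3, 11): e=[1,14,1] → #
    (2,5)@(5, 11): e=[17,14,-15] → ·
    (1,6)@(3, 13): e=[-1,18,-1] → ·
  covered (4 px):
    · · · ·
    · · · ·
    · # · ·
    · # · ·
    · # · ·
    · # · ·
    · · · ·
T1:
  2·area = 2
  edge (6, 6)→(0, 4): d=(-6,-2) inclusive
  edge (0, 4)→(7, 6): d=(7,2) inclusive
  edge (7, 6)→(6, 6): d=(-1,0) inclusive
    (1,2)@(3, 5): e=[0,1,1] → #  [on edge]
    (2,2)@(5, 5): e=[4,-3,1] → ·
    (1,3)@(3, 7): e=[-12,15,-1] → ·
  covered (1 px):
    · · · ·
    · · · ·
    · # · ·
    · · · ·
    · · · ·
    · · · ·
    · · · ·

Z-buffer (winner per pixel, '.' = empty):
  . . . .
  . . . .
  . 0 . .
  . 0 . .
  . 0 . .
  . 0 . .
  . . . .

Final: 0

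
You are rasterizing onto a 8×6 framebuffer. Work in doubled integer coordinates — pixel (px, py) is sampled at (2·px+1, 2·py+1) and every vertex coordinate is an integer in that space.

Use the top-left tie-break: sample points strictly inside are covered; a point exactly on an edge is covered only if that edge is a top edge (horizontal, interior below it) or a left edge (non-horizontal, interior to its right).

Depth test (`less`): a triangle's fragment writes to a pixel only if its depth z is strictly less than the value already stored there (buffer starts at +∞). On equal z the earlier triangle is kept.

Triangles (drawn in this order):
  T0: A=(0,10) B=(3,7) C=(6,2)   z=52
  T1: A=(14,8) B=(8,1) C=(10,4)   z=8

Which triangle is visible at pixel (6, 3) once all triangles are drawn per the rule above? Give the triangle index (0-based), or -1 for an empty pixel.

T0:
  2·area = 6  (B↔C swapped to make it positive)
  edge (0, 10)→(6, 2): d=(6,-8) top-left  bias=+0
  edge (6, 2)→(3, 7): d=(-3,5) right/bottom  bias=-1
  edge (3, 7)→(0, 10): d=(-3,3) right/bottom  bias=-1
    (4,0)@(9, 1): e=[18,-12,0] → .  [on edge]
    (3,1)@(7, 3): e=[14,-8,0] → .  [on edge]
    (2,2)@(5, 5): e=[10,-4,0] → .  [on edge]
    (1,3)@(3, 7): e=[6,0,0] → .  [on edge]
    (0,4)@(1, 9): e=[2,4,0] → .  [on edge]
  covered (0 px):
    . . . . . . . .
    . . . . . . . .
    . . . . . . . .
    . . . . . . . .
    . . . . . . . .
    . . . . . . . .
T1:
  2·area = 4  (B↔C swapped to make it positive)
  edge (14, 8)→(10, 4): d=(-4,-4) top-left  bias=+0
  edge (10, 4)→(8, 1): d=(-2,-3) top-left  bias=+0
  edge (8, 1)→(14, 8): d=(6,7) right/bottom  bias=-1
    (3,0)@(7, 1): e=[0,-3,7] → .  [on edge]
    (4,1)@(9, 3): e=[0,-1,5] → .  [on edge]
    (5,2)@(11, 5): e=[0,1,3] → X  [on edge]
    (6,2)@(13, 5): e=[8,7,-11] → .
    (5,3)@(11, 7): e=[-8,-3,15] → .
    (6,3)@(13, 7): e=[0,3,1] → X  [on edge]
    (7,3)@(15, 7): e=[8,9,-13] → .
    (6,4)@(13, 9): e=[-8,-1,13] → .
    (7,4)@(15, 9): e=[0,5,-1] → .  [on edge]
  covered (2 px):
    . . . . . . . .
    . . . . . . . .
    . . . . . X . .
    . . . . . . X .
    . . . . . . . .
    . . . . . . . .

Z-buffer (winner per pixel, '.' = empty):
  . . . . . . . .
  . . . . . . . .
  . . . . . 1 . .
  . . . . . . 1 .
  . . . . . . . .
  . . . . . . . .

Final: 1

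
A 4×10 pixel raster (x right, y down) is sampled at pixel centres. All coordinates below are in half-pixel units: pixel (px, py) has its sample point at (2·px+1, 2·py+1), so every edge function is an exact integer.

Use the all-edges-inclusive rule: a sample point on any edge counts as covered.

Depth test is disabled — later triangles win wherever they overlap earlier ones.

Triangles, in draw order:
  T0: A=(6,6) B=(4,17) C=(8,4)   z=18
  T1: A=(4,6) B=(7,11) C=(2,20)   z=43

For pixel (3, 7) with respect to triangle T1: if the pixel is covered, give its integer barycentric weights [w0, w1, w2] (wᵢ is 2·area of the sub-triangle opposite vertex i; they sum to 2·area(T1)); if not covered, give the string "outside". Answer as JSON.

T0:
  2·area = 18  (B↔C swapped to make it positive)
  edge (6, 6)→(8, 4): d=(2,-2) inclusive
  edge (8, 4)→(4, 17): d=(-4,13) inclusive
  edge (4, 17)→(6, 6): d=(2,-11) inclusive
    (3,2)@(7, 5): e=[0,9,9] → █  [on edge]
    (2,3)@(5, 7): e=[0,27,-9] → ·  [on edge]
    (3,3)@(7, 7): e=[4,1,13] → █
    (1,4)@(3, 9): e=[0,45,-27] → ·  [on edge]
    (3,4)@(7, 9): e=[8,-7,17] → ·
    (0,5)@(1, 11): e=[0,63,-45] → ·  [on edge]
    (2,6)@(5, 13): e=[12,3,3] → █
    (3,6)@(7, 13): e=[16,-23,25] → ·
    (2,7)@(5, 15): e=[16,-5,7] → ·
  covered (3 px):
    · · · ·
    · · · ·
    · · · █
    · · · █
    · · · ·
    · · · ·
    · · █ ·
    · · · ·
    · · · ·
    · · · ·
T1:
  2·area = 52
  edge (4, 6)→(7, 11): d=(3,5) inclusive
  edge (7, 11)→(2, 20): d=(-5,9) inclusive
  edge (2, 20)→(4, 6): d=(2,-14) inclusive
    (0,0)@(1, 1): e=[0,104,-52] → ·  [on edge]
    (2,4)@(5, 9): e=[4,28,20] → █
    (3,4)@(7, 9): e=[-6,10,48] → ·
    (2,5)@(5, 11): e=[10,18,24] → █
    (3,5)@(7, 11): e=[0,0,52] → █  [on edge]
    (1,6)@(3, 13): e=[26,26,0] → █  [on edge]
    (3,6)@(7, 13): e=[6,-10,56] → ·
    (1,7)@(3, 15): e=[32,16,4] → █
    (2,7)@(5, 15): e=[22,-2,32] → ·
    (1,8)@(3, 17): e=[38,6,8] → █
    (2,8)@(5, 17): e=[28,-12,36] → ·
    (1,9)@(3, 19): e=[44,-4,12] → ·
  covered (7 px):
    · · · ·
    · · · ·
    · · · ·
    · · · ·
    · · █ ·
    · · █ █
    · █ █ ·
    · █ · ·
    · █ · ·
    · · · ·

Answer: "outside"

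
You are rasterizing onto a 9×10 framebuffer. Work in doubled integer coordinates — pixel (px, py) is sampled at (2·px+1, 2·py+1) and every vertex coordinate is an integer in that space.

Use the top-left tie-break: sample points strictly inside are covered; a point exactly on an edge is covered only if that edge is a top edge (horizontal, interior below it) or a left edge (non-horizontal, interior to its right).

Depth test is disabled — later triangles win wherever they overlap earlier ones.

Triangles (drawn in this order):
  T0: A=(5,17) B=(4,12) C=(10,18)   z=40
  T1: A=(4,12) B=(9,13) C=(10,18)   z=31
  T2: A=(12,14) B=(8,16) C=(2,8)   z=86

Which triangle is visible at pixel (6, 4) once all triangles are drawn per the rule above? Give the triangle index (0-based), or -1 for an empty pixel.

T0:
  2·area = 24
  edge (5, 17)→(4, 12): d=(-1,-5) top-left  bias=+0
  edge (4, 12)→(10, 18): d=(6,6) right/bottom  bias=-1
  edge (10, 18)→(5, 17): d=(-5,-1) top-left  bias=+0
    (1,3)@(3, 7): e=[0,-24,48] → ·  [on edge]
    (0,4)@(1, 9): e=[-12,0,36] → ·  [on edge]
    (1,5)@(3, 11): e=[-4,0,28] → ·  [on edge]
    (2,6)@(5, 13): e=[4,0,20] → ·  [on edge]
    (2,7)@(5, 15): e=[2,12,10] → █
    (3,7)@(7, 15): e=[12,0,12] → ·  [on edge]
    (2,8)@(5, 17): e=[0,24,0] → █  [on edge]
    (3,8)@(7, 17): e=[10,12,2] → █
    (4,8)@(9, 17): e=[20,0,4] → ·  [on edge]
    (2,9)@(5, 19): e=[-2,36,-10] → ·
    (3,9)@(7, 19): e=[8,24,-8] → ·
    (5,9)@(11, 19): e=[28,0,-4] → ·  [on edge]
    (7,9)@(15, 19): e=[48,-24,0] → ·  [on edge]
  covered (3 px):
    · · · · · · · · ·
    · · · · · · · · ·
    · · · · · · · · ·
    · · · · · · · · ·
    · · · · · · · · ·
    · · · · · · · · ·
    · · · · · · · · ·
    · · █ · · · · · ·
    · · █ █ · · · · ·
    · · · · · · · · ·
T1:
  2·area = 24
  edge (4, 12)→(9, 13): d=(5,1) right/bottom  bias=-1
  edge (9, 13)→(10, 18): d=(1,5) right/bottom  bias=-1
  edge (10, 18)→(4, 12): d=(-6,-6) top-left  bias=+0
    (3,1)@(7, 3): e=[-48,0,72] → ·  [on edge]
    (0,4)@(1, 9): e=[-12,36,0] → ·  [on edge]
    (1,5)@(3, 11): e=[-4,28,0] → ·  [on edge]
    (2,6)@(5, 13): e=[4,20,0] → █  [on edge]
    (3,6)@(7, 13): e=[2,10,12] → █
    (4,6)@(9, 13): e=[0,0,24] → ·  [on edge]
    (2,7)@(5, 15): e=[14,22,-12] → ·
    (3,7)@(7, 15): e=[12,12,0] → █  [on edge]
    (4,7)@(9, 15): e=[10,2,12] → █
    (5,7)@(11, 15): e=[8,-8,24] → ·
    (3,8)@(7, 17): e=[22,14,-12] → ·
    (4,8)@(9, 17): e=[20,4,0] → █  [on edge]
    (5,9)@(11, 19): e=[28,-4,0] → ·  [on edge]
  covered (5 px):
    · · · · · · · · ·
    · · · · · · · · ·
    · · · · · · · · ·
    · · · · · · · · ·
    · · · · · · · · ·
    · · · · · · · · ·
    · · █ █ · · · · ·
    · · · █ █ · · · ·
    · · · · █ · · · ·
    · · · · · · · · ·
T2:
  2·area = 44
  edge (12, 14)→(8, 16): d=(-4,2) right/bottom  bias=-1
  edge (8, 16)→(2, 8): d=(-6,-8) top-left  bias=+0
  edge (2, 8)→(12, 14): d=(10,6) right/bottom  bias=-1
    (1,4)@(3, 9): e=[38,2,4] → █
    (2,4)@(5, 9): e=[34,18,-8] → ·
    (1,5)@(3, 11): e=[30,-10,24] → ·
    (2,5)@(5, 11): e=[26,6,12] → █
    (3,5)@(7, 11): e=[22,22,0] → ·  [on edge]
    (2,6)@(5, 13): e=[18,-6,32] → ·
    (3,6)@(7, 13): e=[14,10,20] → █
    (4,6)@(9, 13): e=[10,26,8] → █
    (5,6)@(11, 13): e=[6,42,-4] → ·
    (3,7)@(7, 15): e=[6,-2,40] → ·
    (4,7)@(9, 15): e=[2,14,28] → █
    (5,7)@(11, 15): e=[-2,30,16] → ·
    (8,8)@(17, 17): e=[-22,66,0] → ·  [on edge]
  covered (5 px):
    · · · · · · · · ·
    · · · · · · · · ·
    · · · · · · · · ·
    · · · · · · · · ·
    · █ · · · · · · ·
    · · █ · · · · · ·
    · · · █ █ · · · ·
    · · · · █ · · · ·
    · · · · · · · · ·
    · · · · · · · · ·

Z-buffer (winner per pixel, '.' = empty):
  . . . . . . . . .
  . . . . . . . . .
  . . . . . . . . .
  . . . . . . . . .
  . 2 . . . . . . .
  . . 2 . . . . . .
  . . 1 2 2 . . . .
  . . 0 1 2 . . . .
  . . 0 0 1 . . . .
  . . . . . . . . .

Final: -1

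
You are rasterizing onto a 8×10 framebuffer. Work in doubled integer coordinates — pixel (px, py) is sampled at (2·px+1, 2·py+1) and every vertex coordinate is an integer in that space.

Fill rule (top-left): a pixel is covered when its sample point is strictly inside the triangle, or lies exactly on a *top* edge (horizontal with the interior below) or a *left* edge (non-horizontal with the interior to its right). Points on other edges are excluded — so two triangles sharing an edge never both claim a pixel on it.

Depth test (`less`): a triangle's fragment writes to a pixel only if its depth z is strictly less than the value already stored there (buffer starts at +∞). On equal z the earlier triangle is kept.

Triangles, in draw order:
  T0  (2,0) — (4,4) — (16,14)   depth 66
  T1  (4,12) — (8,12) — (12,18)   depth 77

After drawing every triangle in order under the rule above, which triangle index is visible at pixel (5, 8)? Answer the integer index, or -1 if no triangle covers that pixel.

T0:
  2·area = 28  (B↔C swapped to make it positive)
  edge (2, 0)→(16, 14): d=(14,14) right/bottom  bias=-1
  edge (16, 14)→(4, 4): d=(-12,-10) top-left  bias=+0
  edge (4, 4)→(2, 0): d=(-2,-4) top-left  bias=+0
    (1,0)@(3, 1): e=[0,26,2] → ·  [on edge]
    (2,1)@(5, 3): e=[0,22,6] → ·  [on edge]
    (3,2)@(7, 5): e=[0,18,10] → ·  [on edge]
    (4,3)@(9, 7): e=[0,14,14] → ·  [on edge]
    (5,4)@(11, 9): e=[0,10,18] → ·  [on edge]
    (6,5)@(13, 11): e=[0,6,22] → ·  [on edge]
    (7,6)@(15, 13): e=[0,2,26] → ·  [on edge]
  covered (0 px):
    · · · · · · · ·
    · · · · · · · ·
    · · · · · · · ·
    · · · · · · · ·
    · · · · · · · ·
    · · · · · · · ·
    · · · · · · · ·
    · · · · · · · ·
    · · · · · · · ·
    · · · · · · · ·
T1:
  2·area = 24
  edge (4, 12)→(8, 12): d=(4,0) top-left  bias=+0
  edge (8, 12)→(12, 18): d=(4,6) right/bottom  bias=-1
  edge (12, 18)→(4, 12): d=(-8,-6) top-left  bias=+0
    (3,6)@(7, 13): e=[4,10,10] → #
    (4,6)@(9, 13): e=[4,-2,22] → ·
    (3,7)@(7, 15): e=[12,18,-6] → ·
    (4,7)@(9, 15): e=[12,6,6] → #
    (5,7)@(11, 15): e=[12,-6,18] → ·
    (4,8)@(9, 17): e=[20,14,-10] → ·
    (5,8)@(11, 17): e=[20,2,2] → #
    (6,8)@(13, 17): e=[20,-10,14] → ·
    (5,9)@(11, 19): e=[28,10,-14] → ·
  covered (3 px):
    · · · · · · · ·
    · · · · · · · ·
    · · · · · · · ·
    · · · · · · · ·
    · · · · · · · ·
    · · · · · · · ·
    · · · # · · · ·
    · · · · # · · ·
    · · · · · # · ·
    · · · · · · · ·

Z-buffer (winner per pixel, '.' = empty):
  . . . . . . . .
  . . . . . . . .
  . . . . . . . .
  . . . . . . . .
  . . . . . . . .
  . . . . . . . .
  . . . 1 . . . .
  . . . . 1 . . .
  . . . . . 1 . .
  . . . . . . . .

Result: 1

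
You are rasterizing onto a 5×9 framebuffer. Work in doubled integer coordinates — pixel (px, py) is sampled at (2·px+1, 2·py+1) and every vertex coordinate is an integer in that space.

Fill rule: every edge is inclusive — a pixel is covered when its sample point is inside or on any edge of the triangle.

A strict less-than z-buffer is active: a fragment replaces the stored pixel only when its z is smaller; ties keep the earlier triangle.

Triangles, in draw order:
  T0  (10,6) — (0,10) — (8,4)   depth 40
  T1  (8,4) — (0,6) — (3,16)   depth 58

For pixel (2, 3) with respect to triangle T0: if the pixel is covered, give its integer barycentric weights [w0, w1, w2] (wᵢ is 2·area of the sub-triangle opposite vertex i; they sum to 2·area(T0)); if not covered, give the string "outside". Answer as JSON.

T0:
  2·area = 28
  edge (10, 6)→(0, 10): d=(-10,4) inclusive
  edge (0, 10)→(8, 4): d=(8,-6) inclusive
  edge (8, 4)→(10, 6): d=(2,2) inclusive
    (2,0)@(5, 1): e=[70,-42,0] → .  [on edge]
    (3,1)@(7, 3): e=[42,-14,0] → .  [on edge]
    (3,2)@(7, 5): e=[22,2,4] → X
    (4,2)@(9, 5): e=[14,14,0] → X  [on edge]
    (2,3)@(5, 7): e=[10,6,12] → X
    (4,3)@(9, 7): e=[-6,30,4] → .
    (2,4)@(5, 9): e=[-10,22,16] → .
    (3,4)@(7, 9): e=[-18,34,12] → .
  covered (4 px):
    . . . . .
    . . . . .
    . . . X X
    . . X X .
    . . . . .
    . . . . .
    . . . . .
    . . . . .
    . . . . .
T1:
  2·area = 86  (B↔C swapped to make it positive)
  edge (8, 4)→(3, 16): d=(-5,12) inclusive
  edge (3, 16)→(0, 6): d=(-3,-10) inclusive
  edge (0, 6)→(8, 4): d=(8,-2) inclusive
    (2,2)@(5, 5): e=[31,53,2] → X
    (3,2)@(7, 5): e=[7,73,6] → X
    (4,2)@(9, 5): e=[-17,93,10] → .
    (0,3)@(1, 7): e=[69,7,10] → X
    (1,3)@(3, 7): e=[45,27,14] → X
    (3,3)@(7, 7): e=[-3,67,22] → .
    (0,4)@(1, 9): e=[59,1,26] → X
    (3,4)@(7, 9): e=[-13,61,38] → .
    (0,5)@(1, 11): e=[49,-5,42] → .
    (1,5)@(3, 11): e=[25,15,46] → X
    (3,5)@(7, 11): e=[-23,55,54] → .
    (1,6)@(3, 13): e=[15,9,62] → X
  covered (12 px):
    . . . . .
    . . . . .
    . . X X .
    X X X . .
    X X X . .
    . X X . .
    . X . . .
    . X . . .
    . . . . .

Answer: [6,12,10]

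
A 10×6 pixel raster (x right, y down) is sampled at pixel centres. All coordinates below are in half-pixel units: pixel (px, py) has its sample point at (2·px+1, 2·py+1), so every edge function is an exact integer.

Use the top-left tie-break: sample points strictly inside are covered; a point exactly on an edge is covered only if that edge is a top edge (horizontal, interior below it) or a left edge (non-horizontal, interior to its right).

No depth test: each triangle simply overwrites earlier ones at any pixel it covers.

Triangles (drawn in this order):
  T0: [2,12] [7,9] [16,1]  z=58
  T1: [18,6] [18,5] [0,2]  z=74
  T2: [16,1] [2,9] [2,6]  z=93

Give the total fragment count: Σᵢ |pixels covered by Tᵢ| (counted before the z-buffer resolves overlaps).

T0:
  2·area = 13  (B↔C swapped to make it positive)
  edge (2, 12)→(16, 1): d=(14,-11) top-left  bias=+0
  edge (16, 1)→(7, 9): d=(-9,8) right/bottom  bias=-1
  edge (7, 9)→(2, 12): d=(-5,3) right/bottom  bias=-1
    (8,1)@(17, 3): e=[39,-26,0] → ·  [on edge]
    (5,2)@(11, 5): e=[1,4,8] → #
    (6,2)@(13, 5): e=[23,-12,2] → ·
    (4,3)@(9, 7): e=[7,2,4] → #
    (5,3)@(11, 7): e=[29,-14,-2] → ·
    (3,4)@(7, 9): e=[13,0,0] → ·  [on edge]
    (4,4)@(9, 9): e=[35,-16,-6] → ·
  covered (2 px):
    · · · · · · · · · ·
    · · · · · · · · · ·
    · · · · · # · · · ·
    · · · · # · · · · ·
    · · · · · · · · · ·
    · · · · · · · · · ·
T1:
  2·area = 18  (B↔C swapped to make it positive)
  edge (18, 6)→(0, 2): d=(-18,-4) top-left  bias=+0
  edge (0, 2)→(18, 5): d=(18,3) right/bottom  bias=-1
  edge (18, 5)→(18, 6): d=(0,1) right/bottom  bias=-1
    (2,1)@(5, 3): e=[2,3,13] → #
    (3,1)@(7, 3): e=[10,-3,11] → ·
    (2,2)@(5, 5): e=[-34,39,13] → ·
    (7,2)@(15, 5): e=[6,9,3] → #
    (8,2)@(17, 5): e=[14,3,1] → #
    (9,2)@(19, 5): e=[22,-3,-1] → ·
    (7,3)@(15, 7): e=[-30,45,3] → ·
    (8,3)@(17, 7): e=[-22,39,1] → ·
  covered (3 px):
    · · · · · · · · · ·
    · · # · · · · · · ·
    · · · · · · · # # ·
    · · · · · · · · · ·
    · · · · · · · · · ·
    · · · · · · · · · ·
T2:
  2·area = 42
  edge (16, 1)→(2, 9): d=(-14,8) right/bottom  bias=-1
  edge (2, 9)→(2, 6): d=(0,-3) top-left  bias=+0
  edge (2, 6)→(16, 1): d=(14,-5) top-left  bias=+0
    (5,1)@(11, 3): e=[12,27,3] → #
    (6,1)@(13, 3): e=[-4,33,13] → ·
    (2,2)@(5, 5): e=[32,9,1] → #
    (3,2)@(7, 5): e=[16,15,11] → #
    (4,2)@(9, 5): e=[0,21,21] → ·  [on edge]
    (5,2)@(11, 5): e=[-16,27,31] → ·
    (1,3)@(3, 7): e=[20,3,19] → #
    (3,3)@(7, 7): e=[-12,15,39] → ·
    (1,4)@(3, 9): e=[-8,3,47] → ·
    (2,4)@(5, 9): e=[-24,9,57] → ·
  covered (5 px):
    · · · · · · · · · ·
    · · · · · # · · · ·
    · · # # · · · · · ·
    · # # · · · · · · ·
    · · · · · · · · · ·
    · · · · · · · · · ·

Result: 10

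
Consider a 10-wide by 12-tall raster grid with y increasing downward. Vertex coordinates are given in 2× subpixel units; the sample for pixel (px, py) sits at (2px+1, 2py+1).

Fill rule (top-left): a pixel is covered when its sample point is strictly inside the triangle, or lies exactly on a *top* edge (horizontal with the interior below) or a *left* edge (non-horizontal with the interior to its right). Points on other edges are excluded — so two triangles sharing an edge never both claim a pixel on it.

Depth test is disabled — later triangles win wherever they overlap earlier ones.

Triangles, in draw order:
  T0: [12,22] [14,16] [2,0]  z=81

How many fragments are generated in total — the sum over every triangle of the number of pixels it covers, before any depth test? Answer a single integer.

T0:
  2·area = 104  (B↔C swapped to make it positive)
  edge (12, 22)→(2, 0): d=(-10,-22) top-left  bias=+0
  edge (2, 0)→(14, 16): d=(12,16) right/bottom  bias=-1
  edge (14, 16)→(12, 22): d=(-2,6) right/bottom  bias=-1
    (9,0)@(19, 1): e=[364,-260,0] → ·  [on edge]
    (2,2)@(5, 5): e=[16,12,76] → #
    (3,2)@(7, 5): e=[60,-20,64] → ·
    (2,3)@(5, 7): e=[-4,36,72] → ·
    (3,3)@(7, 7): e=[40,4,60] → #
    (4,3)@(9, 7): e=[84,-28,48] → ·
    (8,3)@(17, 7): e=[260,-156,0] → ·  [on edge]
    (3,4)@(7, 9): e=[20,28,56] → #
    (4,4)@(9, 9): e=[64,-4,44] → ·
    (3,5)@(7, 11): e=[0,52,52] → #  [on edge]
    (4,5)@(9, 11): e=[44,20,40] → #
    (5,5)@(11, 11): e=[88,-12,28] → ·
    (7,6)@(15, 13): e=[156,-52,0] → ·  [on edge]
    (6,9)@(13, 19): e=[52,52,0] → ·  [on edge]
  covered (13 px):
    · · · · · · · · · ·
    · · · · · · · · · ·
    · · # · · · · · · ·
    · · · # · · · · · ·
    · · · # · · · · · ·
    · · · # # · · · · ·
    · · · · # # · · · ·
    · · · · # # # · · ·
    · · · · · # # · · ·
    · · · · · # · · · ·
    · · · · · · · · · ·
    · · · · · · · · · ·

Final: 13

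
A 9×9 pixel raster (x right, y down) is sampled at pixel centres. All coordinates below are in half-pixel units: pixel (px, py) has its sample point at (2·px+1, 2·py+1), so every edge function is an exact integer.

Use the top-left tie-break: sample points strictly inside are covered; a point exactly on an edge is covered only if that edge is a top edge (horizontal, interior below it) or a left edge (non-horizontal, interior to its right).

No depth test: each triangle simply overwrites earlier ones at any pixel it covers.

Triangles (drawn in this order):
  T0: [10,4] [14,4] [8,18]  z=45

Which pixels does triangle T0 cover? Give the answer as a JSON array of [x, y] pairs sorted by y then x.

T0:
  2·area = 56
  edge (10, 4)→(14, 4): d=(4,0) top-left  bias=+0
  edge (14, 4)→(8, 18): d=(-6,14) right/bottom  bias=-1
  edge (8, 18)→(10, 4): d=(2,-14) top-left  bias=+0
    (5,2)@(11, 5): e=[4,36,16] → X
    (6,2)@(13, 5): e=[4,8,44] → X
    (7,2)@(15, 5): e=[4,-20,72] → .
    (5,3)@(11, 7): e=[12,24,20] → X
    (6,3)@(13, 7): e=[12,-4,48] → .
    (5,4)@(11, 9): e=[20,12,24] → X
    (6,4)@(13, 9): e=[20,-16,52] → .
    (4,5)@(9, 11): e=[28,28,0] → X  [on edge]
    (5,5)@(11, 11): e=[28,0,28] → .  [on edge]
    (4,6)@(9, 13): e=[36,16,4] → X
    (5,6)@(11, 13): e=[36,-12,32] → .
    (4,7)@(9, 15): e=[44,4,8] → X
  covered (7 px):
    . . . . . . . . .
    . . . . . . . . .
    . . . . . X X . .
    . . . . . X . . .
    . . . . . X . . .
    . . . . X . . . .
    . . . . X . . . .
    . . . . X . . . .
    . . . . . . . . .

Answer: [[5,2],[6,2],[5,3],[5,4],[4,5],[4,6],[4,7]]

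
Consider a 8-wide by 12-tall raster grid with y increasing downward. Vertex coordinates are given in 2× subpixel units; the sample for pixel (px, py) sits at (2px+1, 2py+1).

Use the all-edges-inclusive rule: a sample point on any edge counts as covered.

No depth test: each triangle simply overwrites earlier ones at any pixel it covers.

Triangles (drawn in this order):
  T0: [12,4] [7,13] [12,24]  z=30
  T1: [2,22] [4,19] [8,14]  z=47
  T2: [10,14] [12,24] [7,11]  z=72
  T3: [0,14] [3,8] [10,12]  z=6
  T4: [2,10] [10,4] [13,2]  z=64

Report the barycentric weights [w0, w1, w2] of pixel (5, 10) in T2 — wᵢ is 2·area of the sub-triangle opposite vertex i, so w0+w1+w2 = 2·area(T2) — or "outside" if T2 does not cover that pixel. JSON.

T0:
  2·area = 100  (B↔C swapped to make it positive)
  edge (12, 4)→(12, 24): d=(0,20) inclusive
  edge (12, 24)→(7, 13): d=(-5,-11) inclusive
  edge (7, 13)→(12, 4): d=(5,-9) inclusive
    (5,3)@(11, 7): e=[20,74,6] → #
    (6,3)@(13, 7): e=[-20,96,24] → ·
    (5,4)@(11, 9): e=[20,64,16] → #
    (6,4)@(13, 9): e=[-20,86,34] → ·
    (4,5)@(9, 11): e=[60,32,8] → #
    (6,5)@(13, 11): e=[-20,76,44] → ·
    (3,6)@(7, 13): e=[100,0,0] → #  [on edge]
    (6,6)@(13, 13): e=[-20,66,54] → ·
    (3,7)@(7, 15): e=[100,-10,10] → ·
    (4,7)@(9, 15): e=[60,12,28] → #
    (6,7)@(13, 15): e=[-20,56,64] → ·
    (4,8)@(9, 17): e=[60,2,38] → #
  covered (13 px):
    · · · · · · · ·
    · · · · · · · ·
    · · · · · · · ·
    · · · · · # · ·
    · · · · · # · ·
    · · · · # # · ·
    · · · # # # · ·
    · · · · # # · ·
    · · · · # # · ·
    · · · · · # · ·
    · · · · · # · ·
    · · · · · · · ·
T1:
  2·area = 2
  edge (2, 22)→(4, 19): d=(2,-3) inclusive
  edge (4, 19)→(8, 14): d=(4,-5) inclusive
  edge (8, 14)→(2, 22): d=(-6,8) inclusive
  covered (0 px):
    · · · · · · · ·
    · · · · · · · ·
    · · · · · · · ·
    · · · · · · · ·
    · · · · · · · ·
    · · · · · · · ·
    · · · · · · · ·
    · · · · · · · ·
    · · · · · · · ·
    · · · · · · · ·
    · · · · · · · ·
    · · · · · · · ·
T2:
  2·area = 24
  edge (10, 14)→(12, 24): d=(2,10) inclusive
  edge (12, 24)→(7, 11): d=(-5,-13) inclusive
  edge (7, 11)→(10, 14): d=(3,3) inclusive
    (0,2)@(1, 5): e=[72,-48,0] → ·  [on edge]
    (1,3)@(3, 7): e=[56,-32,0] → ·  [on edge]
    (2,4)@(5, 9): e=[40,-16,0] → ·  [on edge]
    (4,4)@(9, 9): e=[0,36,-12] → ·  [on edge]
    (3,5)@(7, 11): e=[24,0,0] → #  [on edge]
    (4,5)@(9, 11): e=[4,26,-6] → ·
    (3,6)@(7, 13): e=[28,-10,6] → ·
    (4,6)@(9, 13): e=[8,16,0] → #  [on edge]
    (5,6)@(11, 13): e=[-12,42,-6] → ·
    (4,7)@(9, 15): e=[12,6,6] → #
    (5,7)@(11, 15): e=[-8,32,0] → ·  [on edge]
    (4,8)@(9, 17): e=[16,-4,12] → ·
    (6,8)@(13, 17): e=[-24,48,0] → ·  [on edge]
    (5,9)@(11, 19): e=[0,12,12] → #  [on edge]
    (7,9)@(15, 19): e=[-40,64,0] → ·  [on edge]
  covered (5 px):
    · · · · · · · ·
    · · · · · · · ·
    · · · · · · · ·
    · · · · · · · ·
    · · · · · · · ·
    · · · # · · · ·
    · · · · # · · ·
    · · · · # · · ·
    · · · · · · · ·
    · · · · · # · ·
    · · · · · # · ·
    · · · · · · · ·
T3:
  2·area = 54
  edge (0, 14)→(3, 8): d=(3,-6) inclusive
  edge (3, 8)→(10, 12): d=(7,4) inclusive
  edge (10, 12)→(0, 14): d=(-10,2) inclusive
    (1,4)@(3, 9): e=[3,7,44] → #
    (2,4)@(5, 9): e=[15,-1,40] → ·
    (1,5)@(3, 11): e=[9,21,24] → #
    (2,5)@(5, 11): e=[21,13,20] → #
    (3,5)@(7, 11): e=[33,5,16] → #
    (4,5)@(9, 11): e=[45,-3,12] → ·
    (7,5)@(15, 11): e=[81,-27,0] → ·  [on edge]
    (0,6)@(1, 13): e=[3,43,8] → #
    (2,6)@(5, 13): e=[27,27,0] → #  [on edge]
    (3,6)@(7, 13): e=[39,19,-4] → ·
    (0,7)@(1, 15): e=[9,57,-12] → ·
    (1,7)@(3, 15): e=[21,49,-16] → ·
  covered (7 px):
    · · · · · · · ·
    · · · · · · · ·
    · · · · · · · ·
    · · · · · · · ·
    · # · · · · · ·
    · # # # · · · ·
    # # # · · · · ·
    · · · · · · · ·
    · · · · · · · ·
    · · · · · · · ·
    · · · · · · · ·
    · · · · · · · ·
T4:
  2·area = 2
  edge (2, 10)→(10, 4): d=(8,-6) inclusive
  edge (10, 4)→(13, 2): d=(3,-2) inclusive
  edge (13, 2)→(2, 10): d=(-11,8) inclusive
  covered (0 px):
    · · · · · · · ·
    · · · · · · · ·
    · · · · · · · ·
    · · · · · · · ·
    · · · · · · · ·
    · · · · · · · ·
    · · · · · · · ·
    · · · · · · · ·
    · · · · · · · ·
    · · · · · · · ·
    · · · · · · · ·
    · · · · · · · ·

Result: [2,18,4]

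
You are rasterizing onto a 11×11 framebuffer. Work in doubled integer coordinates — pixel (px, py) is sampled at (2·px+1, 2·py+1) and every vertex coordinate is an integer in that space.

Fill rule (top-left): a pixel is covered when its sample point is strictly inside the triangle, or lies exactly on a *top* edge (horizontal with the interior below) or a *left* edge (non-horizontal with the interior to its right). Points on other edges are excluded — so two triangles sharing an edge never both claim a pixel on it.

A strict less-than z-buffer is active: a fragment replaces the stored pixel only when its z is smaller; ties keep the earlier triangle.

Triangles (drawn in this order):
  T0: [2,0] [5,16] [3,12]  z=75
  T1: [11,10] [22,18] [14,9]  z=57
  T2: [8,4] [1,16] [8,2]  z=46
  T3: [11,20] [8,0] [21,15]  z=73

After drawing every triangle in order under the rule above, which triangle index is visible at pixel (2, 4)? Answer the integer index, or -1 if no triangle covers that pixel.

T0:
  2·area = 20
  edge (2, 0)→(5, 16): d=(3,16) right/bottom  bias=-1
  edge (5, 16)→(3, 12): d=(-2,-4) top-left  bias=+0
  edge (3, 12)→(2, 0): d=(-1,-12) top-left  bias=+0
    (1,3)@(3, 7): e=[5,10,5] → █
    (2,3)@(5, 7): e=[-27,18,29] → ·
    (1,4)@(3, 9): e=[11,6,3] → █
    (2,4)@(5, 9): e=[-21,14,27] → ·
    (1,5)@(3, 11): e=[17,2,1] → █
    (2,5)@(5, 11): e=[-15,10,25] → ·
    (1,6)@(3, 13): e=[23,-2,-1] → ·
  covered (3 px):
    · · · · · · · · · · ·
    · · · · · · · · · · ·
    · · · · · · · · · · ·
    · █ · · · · · · · · ·
    · █ · · · · · · · · ·
    · █ · · · · · · · · ·
    · · · · · · · · · · ·
    · · · · · · · · · · ·
    · · · · · · · · · · ·
    · · · · · · · · · · ·
    · · · · · · · · · · ·
T1:
  2·area = 35  (B↔C swapped to make it positive)
  edge (11, 10)→(14, 9): d=(3,-1) top-left  bias=+0
  edge (14, 9)→(22, 18): d=(8,9) right/bottom  bias=-1
  edge (22, 18)→(11, 10): d=(-11,-8) top-left  bias=+0
    (6,5)@(13, 11): e=[5,25,5] → █
    (7,5)@(15, 11): e=[7,7,21] → █
    (8,5)@(17, 11): e=[9,-11,37] → ·
    (6,6)@(13, 13): e=[11,41,-17] → ·
    (7,6)@(15, 13): e=[13,23,-1] → ·
    (8,6)@(17, 13): e=[15,5,15] → █
    (9,6)@(19, 13): e=[17,-13,31] → ·
    (8,7)@(17, 15): e=[21,21,-7] → ·
    (9,7)@(19, 15): e=[23,3,9] → █
    (10,7)@(21, 15): e=[25,-15,25] → ·
    (9,8)@(19, 17): e=[29,19,-13] → ·
    (10,8)@(21, 17): e=[31,1,3] → █
  covered (5 px):
    · · · · · · · · · · ·
    · · · · · · · · · · ·
    · · · · · · · · · · ·
    · · · · · · · · · · ·
    · · · · · · · · · · ·
    · · · · · · █ █ · · ·
    · · · · · · · · █ · ·
    · · · · · · · · · █ ·
    · · · · · · · · · · █
    · · · · · · · · · · ·
    · · · · · · · · · · ·
T2:
  2·area = 14
  edge (8, 4)→(1, 16): d=(-7,12) right/bottom  bias=-1
  edge (1, 16)→(8, 2): d=(7,-14) top-left  bias=+0
  edge (8, 2)→(8, 4): d=(0,2) right/bottom  bias=-1
    (3,2)@(7, 5): e=[5,7,2] → █
    (4,2)@(9, 5): e=[-19,35,-2] → ·
    (3,3)@(7, 7): e=[-9,21,2] → ·
    (2,4)@(5, 9): e=[1,7,6] → █
    (3,4)@(7, 9): e=[-23,35,2] → ·
    (2,5)@(5, 11): e=[-13,21,6] → ·
  covered (2 px):
    · · · · · · · · · · ·
    · · · · · · · · · · ·
    · · · █ · · · · · · ·
    · · · · · · · · · · ·
    · · █ · · · · · · · ·
    · · · · · · · · · · ·
    · · · · · · · · · · ·
    · · · · · · · · · · ·
    · · · · · · · · · · ·
    · · · · · · · · · · ·
    · · · · · · · · · · ·
T3:
  2·area = 215
  edge (11, 20)→(8, 0): d=(-3,-20) top-left  bias=+0
  edge (8, 0)→(21, 15): d=(13,15) right/bottom  bias=-1
  edge (21, 15)→(11, 20): d=(-10,5) right/bottom  bias=-1
    (4,1)@(9, 3): e=[11,24,180] → █
    (5,1)@(11, 3): e=[51,-6,170] → ·
    (4,2)@(9, 5): e=[5,50,160] → █
    (5,2)@(11, 5): e=[45,20,150] → █
    (6,2)@(13, 5): e=[85,-10,140] → ·
    (4,3)@(9, 7): e=[-1,76,140] → ·
    (5,3)@(11, 7): e=[39,46,130] → █
    (6,3)@(13, 7): e=[79,16,120] → █
    (7,3)@(15, 7): e=[119,-14,110] → ·
    (5,4)@(11, 9): e=[33,72,110] → █
    (7,4)@(15, 9): e=[113,12,90] → █
    (8,4)@(17, 9): e=[153,-18,80] → ·
    (10,7)@(21, 15): e=[215,0,0] → ·  [on edge]
    (8,8)@(17, 17): e=[129,86,0] → ·  [on edge]
    (6,9)@(13, 19): e=[43,172,0] → ·  [on edge]
    (4,10)@(9, 21): e=[-43,258,0] → ·  [on edge]
  covered (26 px):
    · · · · · · · · · · ·
    · · · · █ · · · · · ·
    · · · · █ █ · · · · ·
    · · · · · █ █ · · · ·
    · · · · · █ █ █ · · ·
    · · · · · █ █ █ █ · ·
    · · · · · █ █ █ █ █ ·
    · · · · · █ █ █ █ █ ·
    · · · · · █ █ █ · · ·
    · · · · · █ · · · · ·
    · · · · · · · · · · ·

Z-buffer (winner per pixel, '.' = empty):
  . . . . . . . . . . .
  . . . . 3 . . . . . .
  . . . 2 3 3 . . . . .
  . 0 . . . 3 3 . . . .
  . 0 2 . . 3 3 3 . . .
  . 0 . . . 3 1 1 3 . .
  . . . . . 3 3 3 1 3 .
  . . . . . 3 3 3 3 1 .
  . . . . . 3 3 3 . . 1
  . . . . . 3 . . . . .
  . . . . . . . . . . .

Result: 2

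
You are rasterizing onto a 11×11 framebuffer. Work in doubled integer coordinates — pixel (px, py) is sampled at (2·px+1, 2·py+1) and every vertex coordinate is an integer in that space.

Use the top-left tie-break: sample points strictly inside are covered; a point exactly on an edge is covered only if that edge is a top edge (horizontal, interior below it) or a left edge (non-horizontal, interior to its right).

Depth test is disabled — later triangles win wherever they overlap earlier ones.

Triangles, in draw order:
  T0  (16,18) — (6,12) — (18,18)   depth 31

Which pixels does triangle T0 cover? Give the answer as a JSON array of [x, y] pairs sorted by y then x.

T0:
  2·area = 12
  edge (16, 18)→(6, 12): d=(-10,-6) top-left  bias=+0
  edge (6, 12)→(18, 18): d=(12,6) right/bottom  bias=-1
  edge (18, 18)→(16, 18): d=(-2,0) right/bottom  bias=-1
    (0,4)@(1, 9): e=[0,-6,18] → .  [on edge]
    (5,7)@(11, 15): e=[0,6,6] → X  [on edge]
    (6,7)@(13, 15): e=[12,-6,6] → .
    (5,8)@(11, 17): e=[-20,30,2] → .
    (7,8)@(15, 17): e=[4,6,2] → X
    (8,8)@(17, 17): e=[16,-6,2] → .
    (7,9)@(15, 19): e=[-16,30,-2] → .
    (10,10)@(21, 21): e=[0,18,-6] → .  [on edge]
  covered (2 px):
    . . . . . . . . . . .
    . . . . . . . . . . .
    . . . . . . . . . . .
    . . . . . . . . . . .
    . . . . . . . . . . .
    . . . . . . . . . . .
    . . . . . . . . . . .
    . . . . . X . . . . .
    . . . . . . . X . . .
    . . . . . . . . . . .
    . . . . . . . . . . .

Final: [[5,7],[7,8]]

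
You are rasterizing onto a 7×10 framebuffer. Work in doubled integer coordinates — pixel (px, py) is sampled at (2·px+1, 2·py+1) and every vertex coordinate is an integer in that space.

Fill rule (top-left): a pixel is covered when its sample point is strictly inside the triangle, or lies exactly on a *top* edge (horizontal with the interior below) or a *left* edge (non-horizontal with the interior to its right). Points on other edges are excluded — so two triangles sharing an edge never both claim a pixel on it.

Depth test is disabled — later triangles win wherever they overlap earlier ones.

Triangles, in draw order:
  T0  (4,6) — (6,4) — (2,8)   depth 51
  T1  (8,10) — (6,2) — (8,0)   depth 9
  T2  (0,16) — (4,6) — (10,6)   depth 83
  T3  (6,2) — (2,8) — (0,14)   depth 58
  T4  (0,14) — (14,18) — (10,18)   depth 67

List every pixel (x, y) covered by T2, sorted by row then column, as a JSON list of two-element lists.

T0:
  degenerate (2·area = 0) — covers nothing
T1:
  2·area = 20
  edge (8, 10)→(6, 2): d=(-2,-8) top-left  bias=+0
  edge (6, 2)→(8, 0): d=(2,-2) top-left  bias=+0
  edge (8, 0)→(8, 10): d=(0,10) right/bottom  bias=-1
    (3,0)@(7, 1): e=[10,0,10] → X  [on edge]
    (4,0)@(9, 1): e=[26,4,-10] → .
    (2,1)@(5, 3): e=[-10,0,30] → .  [on edge]
    (3,1)@(7, 3): e=[6,4,10] → X
    (4,1)@(9, 3): e=[22,8,-10] → .
    (1,2)@(3, 5): e=[-30,0,50] → .  [on edge]
    (3,2)@(7, 5): e=[2,8,10] → X
    (4,2)@(9, 5): e=[18,12,-10] → .
    (0,3)@(1, 7): e=[-50,0,70] → .  [on edge]
    (3,3)@(7, 7): e=[-2,12,10] → .
  covered (3 px):
    . . . X . . .
    . . . X . . .
    . . . X . . .
    . . . . . . .
    . . . . . . .
    . . . . . . .
    . . . . . . .
    . . . . . . .
    . . . . . . .
    . . . . . . .
T2:
  2·area = 60
  edge (0, 16)→(4, 6): d=(4,-10) top-left  bias=+0
  edge (4, 6)→(10, 6): d=(6,0) top-left  bias=+0
  edge (10, 6)→(0, 16): d=(-10,10) right/bottom  bias=-1
    (6,1)@(13, 3): e=[78,-18,0] → .  [on edge]
    (5,2)@(11, 5): e=[66,-6,0] → .  [on edge]
    (2,3)@(5, 7): e=[14,6,40] → X
    (3,3)@(7, 7): e=[34,6,20] → X
    (4,3)@(9, 7): e=[54,6,0] → .  [on edge]
    (1,4)@(3, 9): e=[2,18,40] → X
    (3,4)@(7, 9): e=[42,18,0] → .  [on edge]
    (1,5)@(3, 11): e=[10,30,20] → X
    (2,5)@(5, 11): e=[30,30,0] → .  [on edge]
    (1,6)@(3, 13): e=[18,42,0] → .  [on edge]
    (0,7)@(1, 15): e=[6,54,0] → .  [on edge]
  covered (5 px):
    . . . . . . .
    . . . . . . .
    . . . . . . .
    . . X X . . .
    . X X . . . .
    . X . . . . .
    . . . . . . .
    . . . . . . .
    . . . . . . .
    . . . . . . .
T3:
  2·area = 12  (B↔C swapped to make it positive)
  edge (6, 2)→(0, 14): d=(-6,12) right/bottom  bias=-1
  edge (0, 14)→(2, 8): d=(2,-6) top-left  bias=+0
  edge (2, 8)→(6, 2): d=(4,-6) top-left  bias=+0
    (1,2)@(3, 5): e=[18,0,-6] → .  [on edge]
    (1,3)@(3, 7): e=[6,4,2] → X
    (2,3)@(5, 7): e=[-18,16,14] → .
    (1,4)@(3, 9): e=[-6,8,10] → .
    (0,5)@(1, 11): e=[6,0,6] → X  [on edge]
    (1,5)@(3, 11): e=[-18,12,18] → .
    (0,6)@(1, 13): e=[-6,4,14] → .
  covered (2 px):
    . . . . . . .
    . . . . . . .
    . . . . . . .
    . X . . . . .
    . . . . . . .
    X . . . . . .
    . . . . . . .
    . . . . . . .
    . . . . . . .
    . . . . . . .
T4:
  2·area = 16
  edge (0, 14)→(14, 18): d=(14,4) right/bottom  bias=-1
  edge (14, 18)→(10, 18): d=(-4,0) right/bottom  bias=-1
  edge (10, 18)→(0, 14): d=(-10,-4) top-left  bias=+0
    (1,7)@(3, 15): e=[2,12,2] → X
    (2,7)@(5, 15): e=[-6,12,10] → .
    (1,8)@(3, 17): e=[30,4,-18] → .
    (4,8)@(9, 17): e=[6,4,6] → X
    (5,8)@(11, 17): e=[-2,4,14] → .
    (4,9)@(9, 19): e=[34,-4,-14] → .
  covered (2 px):
    . . . . . . .
    . . . . . . .
    . . . . . . .
    . . . . . . .
    . . . . . . .
    . . . . . . .
    . . . . . . .
    . X . . . . .
    . . . . X . .
    . . . . . . .

Result: [[2,3],[3,3],[1,4],[2,4],[1,5]]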